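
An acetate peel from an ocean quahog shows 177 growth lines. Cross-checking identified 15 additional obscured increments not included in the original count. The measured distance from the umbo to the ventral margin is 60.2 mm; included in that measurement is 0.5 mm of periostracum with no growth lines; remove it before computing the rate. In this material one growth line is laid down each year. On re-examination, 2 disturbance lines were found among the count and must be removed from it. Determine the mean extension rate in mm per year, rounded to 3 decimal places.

0.314 mm per year

Correcting the raw count gives 177 − 2 + 15 = 190 true growth lines.
Removing the 0.5 mm offcut leaves 60.2 − 0.5 = 59.7 mm.
Extension rate ≈ 59.7 / 190 = 0.314 mm per year.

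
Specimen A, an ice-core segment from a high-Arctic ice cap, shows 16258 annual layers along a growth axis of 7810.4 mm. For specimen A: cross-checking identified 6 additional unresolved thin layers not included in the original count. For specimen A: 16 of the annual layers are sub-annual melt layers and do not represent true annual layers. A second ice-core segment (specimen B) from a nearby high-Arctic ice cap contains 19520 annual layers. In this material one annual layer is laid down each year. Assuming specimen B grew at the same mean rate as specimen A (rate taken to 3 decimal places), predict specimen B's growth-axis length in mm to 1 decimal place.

Specimen A: adjusted count: 16258 − 16 + 6 = 16248 annual layers.
A: Extension rate ≈ 7810.4 / 16248 = 0.481 mm/yr.
Length of B = 0.481 × 19520 = 9389.1 mm.

9389.1 mm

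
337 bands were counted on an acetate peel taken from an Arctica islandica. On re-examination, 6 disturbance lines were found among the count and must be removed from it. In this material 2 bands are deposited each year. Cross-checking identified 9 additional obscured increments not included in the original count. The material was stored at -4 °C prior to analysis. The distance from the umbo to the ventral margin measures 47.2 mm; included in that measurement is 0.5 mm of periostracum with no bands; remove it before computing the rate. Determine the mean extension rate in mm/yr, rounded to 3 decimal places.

Adjusted count: 337 − 6 + 9 = 340 bands.
340 bands at 2 per year is 340 / 2 = 170 years.
The growth record spans 47.2 − 0.5 = 46.7 mm.
Mean rate = 46.7 mm / 170 years ≈ 0.275 mm/yr.

0.275 mm/yr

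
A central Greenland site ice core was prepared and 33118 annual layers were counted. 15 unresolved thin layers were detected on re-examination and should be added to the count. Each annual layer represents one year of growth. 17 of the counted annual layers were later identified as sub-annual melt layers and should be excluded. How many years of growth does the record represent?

33116 years

True annual layer count = 33118 − 17 + 15 = 33116.
One annual layer per year makes the duration 33116 years.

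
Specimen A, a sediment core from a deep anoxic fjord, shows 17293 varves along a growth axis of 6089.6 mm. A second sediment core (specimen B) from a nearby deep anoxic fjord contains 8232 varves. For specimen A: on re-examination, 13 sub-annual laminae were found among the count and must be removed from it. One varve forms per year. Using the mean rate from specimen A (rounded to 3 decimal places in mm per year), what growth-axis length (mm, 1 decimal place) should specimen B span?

2897.7 mm

Specimen A: after corrections the count is 17293 − 13 = 17280 varves.
A: Extension rate ≈ 6089.6 / 17280 = 0.352 mm/yr.
B's length ≈ 0.352 × 8232 = 2897.7 mm.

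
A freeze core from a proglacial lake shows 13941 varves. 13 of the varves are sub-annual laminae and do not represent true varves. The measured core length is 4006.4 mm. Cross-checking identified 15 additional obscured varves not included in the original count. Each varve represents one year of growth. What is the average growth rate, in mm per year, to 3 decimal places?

0.287 mm per year

True varve count = 13941 − 13 + 15 = 13943.
Extension rate ≈ 4006.4 / 13943 = 0.287 mm per year.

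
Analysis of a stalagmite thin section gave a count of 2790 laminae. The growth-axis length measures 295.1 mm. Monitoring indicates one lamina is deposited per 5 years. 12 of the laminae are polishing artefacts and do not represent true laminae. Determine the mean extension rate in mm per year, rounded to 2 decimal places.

0.02 mm per year

True lamina count = 2790 − 12 = 2778.
At 5 years per lamina, 2778 × 5 = 13890 years.
295.1 mm over 13890 years gives 295.1 / 13890 ≈ 0.02 mm per year.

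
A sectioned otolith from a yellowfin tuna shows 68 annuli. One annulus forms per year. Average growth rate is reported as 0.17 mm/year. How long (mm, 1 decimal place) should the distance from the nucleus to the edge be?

11.6 mm

The record spans 68 years at 0.17 mm per year.
Predicted length = 0.17 mm/year × 68 years = 11.6 mm.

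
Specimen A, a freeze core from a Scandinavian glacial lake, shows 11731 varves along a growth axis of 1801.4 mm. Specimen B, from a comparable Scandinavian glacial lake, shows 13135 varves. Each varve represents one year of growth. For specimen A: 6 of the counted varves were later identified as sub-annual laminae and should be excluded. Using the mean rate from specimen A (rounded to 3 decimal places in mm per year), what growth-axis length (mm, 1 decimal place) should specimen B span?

2022.8 mm

Specimen A: adjusted count: 11731 − 6 = 11725 varves.
A: Mean rate = 1801.4 mm / 11725 years ≈ 0.154 mm/year.
Length of B = 0.154 × 13135 = 2022.8 mm.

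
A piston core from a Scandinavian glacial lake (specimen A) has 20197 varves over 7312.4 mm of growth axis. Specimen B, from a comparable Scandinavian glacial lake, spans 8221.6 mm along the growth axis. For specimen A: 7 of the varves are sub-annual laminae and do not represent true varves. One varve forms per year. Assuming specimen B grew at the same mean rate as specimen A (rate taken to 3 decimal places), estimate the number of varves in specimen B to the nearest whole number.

22712 varves

Specimen A: after corrections the count is 20197 − 7 = 20190 varves.
A: Mean rate = 7312.4 mm / 20190 years ≈ 0.362 mm per year.
B spans 8221.6 / 0.362 = 22711.60 years ≈ 22712 varves.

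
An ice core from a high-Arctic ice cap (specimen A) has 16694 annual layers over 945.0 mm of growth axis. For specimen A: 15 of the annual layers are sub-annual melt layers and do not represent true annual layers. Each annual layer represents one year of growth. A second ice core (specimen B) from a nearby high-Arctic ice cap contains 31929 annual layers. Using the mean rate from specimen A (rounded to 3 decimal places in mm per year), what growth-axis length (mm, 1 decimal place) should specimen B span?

1820.0 mm

Specimen A: after corrections the count is 16694 − 15 = 16679 annual layers.
A: Extension rate ≈ 945.0 / 16679 = 0.057 mm per year.
B's length ≈ 0.057 × 31929 = 1820.0 mm.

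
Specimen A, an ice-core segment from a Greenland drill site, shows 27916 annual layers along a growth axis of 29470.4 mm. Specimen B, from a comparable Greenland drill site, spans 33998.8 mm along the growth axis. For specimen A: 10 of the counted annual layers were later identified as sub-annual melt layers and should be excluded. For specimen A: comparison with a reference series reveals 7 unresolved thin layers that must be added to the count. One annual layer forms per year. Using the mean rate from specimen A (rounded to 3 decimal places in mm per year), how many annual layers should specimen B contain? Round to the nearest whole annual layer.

Specimen A: correcting the raw count gives 27916 − 10 + 7 = 27913 true annual layers.
A: Extension rate ≈ 29470.4 / 27913 = 1.056 mm per year.
B spans 33998.8 / 1.056 = 32195.83 years ≈ 32196 annual layers.

32196 annual layers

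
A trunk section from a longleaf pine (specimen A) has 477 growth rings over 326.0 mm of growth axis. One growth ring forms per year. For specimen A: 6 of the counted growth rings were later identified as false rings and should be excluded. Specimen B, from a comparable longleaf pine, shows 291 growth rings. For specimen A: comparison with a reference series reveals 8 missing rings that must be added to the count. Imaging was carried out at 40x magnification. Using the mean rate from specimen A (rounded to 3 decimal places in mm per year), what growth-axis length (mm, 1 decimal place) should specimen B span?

198.2 mm

Specimen A: after corrections the count is 477 − 6 + 8 = 479 growth rings.
A: Extension rate ≈ 326.0 / 479 = 0.681 mm per year.
For B, 0.681 mm/year × 291 years = 198.2 mm.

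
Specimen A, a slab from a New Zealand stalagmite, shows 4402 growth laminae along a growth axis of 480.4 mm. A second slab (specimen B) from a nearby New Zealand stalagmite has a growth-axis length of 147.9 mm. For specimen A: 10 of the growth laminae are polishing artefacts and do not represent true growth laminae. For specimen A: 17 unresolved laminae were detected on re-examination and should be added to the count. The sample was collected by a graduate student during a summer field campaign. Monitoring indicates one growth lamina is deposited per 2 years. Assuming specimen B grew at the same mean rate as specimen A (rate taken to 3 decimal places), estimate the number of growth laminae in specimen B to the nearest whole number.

1369 growth laminae

Specimen A: adjusted count: 4402 − 10 + 17 = 4409 growth laminae.
Specimen A: at 2 years per growth lamina, 4409 × 2 = 8818 years.
A: Mean rate = 480.4 mm / 8818 years ≈ 0.054 mm per year.
Specimen B: 147.9 mm / 0.054 mm per year = 2738.89 years; at 2 years per growth lamina that is 2738.89 / 2 ≈ 1369 growth laminae.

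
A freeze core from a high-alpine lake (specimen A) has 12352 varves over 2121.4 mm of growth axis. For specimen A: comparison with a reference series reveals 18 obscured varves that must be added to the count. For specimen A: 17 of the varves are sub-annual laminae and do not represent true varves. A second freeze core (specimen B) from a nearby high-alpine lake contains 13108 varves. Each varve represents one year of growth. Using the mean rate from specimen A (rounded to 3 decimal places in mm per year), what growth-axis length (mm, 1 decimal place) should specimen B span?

Specimen A: after corrections the count is 12352 − 17 + 18 = 12353 varves.
A: Extension rate ≈ 2121.4 / 12353 = 0.172 mm/yr.
For B, 0.172 mm/year × 13108 years = 2254.6 mm.

2254.6 mm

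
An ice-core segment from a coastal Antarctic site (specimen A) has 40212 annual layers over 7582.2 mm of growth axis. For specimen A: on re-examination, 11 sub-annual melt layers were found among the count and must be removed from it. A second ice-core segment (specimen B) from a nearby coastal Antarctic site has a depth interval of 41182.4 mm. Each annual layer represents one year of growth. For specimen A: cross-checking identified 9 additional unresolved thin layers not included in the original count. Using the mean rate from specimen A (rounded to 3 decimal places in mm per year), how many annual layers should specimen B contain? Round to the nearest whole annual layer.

Specimen A: correcting the raw count gives 40212 − 11 + 9 = 40210 true annual layers.
A: 7582.2 mm over 40210 years gives 7582.2 / 40210 ≈ 0.189 mm/year.
For B, 41182.4 / 0.189 = 217896.30 years ≈ 217896 annual layers.

217896 annual layers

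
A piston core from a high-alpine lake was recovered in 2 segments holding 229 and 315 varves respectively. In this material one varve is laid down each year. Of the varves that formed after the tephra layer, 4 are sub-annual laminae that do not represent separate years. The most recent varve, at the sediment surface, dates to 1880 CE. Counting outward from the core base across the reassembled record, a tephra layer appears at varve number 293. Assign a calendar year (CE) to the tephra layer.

Total varves = 229 + 315 = 544.
The tephra layer sits at varve 293 from the core base, so 544 − 293 = 251 varves formed after it.
Excluding 4 false varves: 251 − 4 = 247.
Counting back 247 years from 1880 CE places the tephra layer in 1880 − 247 = 1633 CE.

1633 CE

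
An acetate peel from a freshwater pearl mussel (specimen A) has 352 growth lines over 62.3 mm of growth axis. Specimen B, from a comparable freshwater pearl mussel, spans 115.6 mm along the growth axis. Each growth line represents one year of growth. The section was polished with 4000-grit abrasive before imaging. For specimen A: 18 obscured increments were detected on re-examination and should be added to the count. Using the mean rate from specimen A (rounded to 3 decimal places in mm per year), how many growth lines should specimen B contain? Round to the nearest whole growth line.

Specimen A: correcting the raw count gives 352 + 18 = 370 true growth lines.
A: 62.3 mm over 370 years gives 62.3 / 370 ≈ 0.168 mm/year.
For B, 115.6 / 0.168 = 688.10 years ≈ 688 growth lines.

688 growth lines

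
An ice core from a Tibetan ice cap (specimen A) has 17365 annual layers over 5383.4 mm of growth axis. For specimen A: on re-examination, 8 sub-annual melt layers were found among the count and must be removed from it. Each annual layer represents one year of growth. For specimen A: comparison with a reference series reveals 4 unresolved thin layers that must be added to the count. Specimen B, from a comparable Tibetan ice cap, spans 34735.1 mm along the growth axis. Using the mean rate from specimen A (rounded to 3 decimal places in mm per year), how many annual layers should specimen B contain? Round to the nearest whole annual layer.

Specimen A: true annual layer count = 17365 − 8 + 4 = 17361.
A: Extension rate ≈ 5383.4 / 17361 = 0.310 mm per year.
B spans 34735.1 / 0.310 = 112048.71 years ≈ 112049 annual layers.

112049 annual layers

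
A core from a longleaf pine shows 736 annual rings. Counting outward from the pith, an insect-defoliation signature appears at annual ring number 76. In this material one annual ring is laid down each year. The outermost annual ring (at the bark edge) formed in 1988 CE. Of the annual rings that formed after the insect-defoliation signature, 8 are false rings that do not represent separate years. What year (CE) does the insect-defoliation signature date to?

736 − 76 = 660 annual rings lie beyond the insect-defoliation signature toward the bark edge.
Excluding 8 false annual rings: 660 − 8 = 652.
1988 − 652 = 1336 CE.

1336 CE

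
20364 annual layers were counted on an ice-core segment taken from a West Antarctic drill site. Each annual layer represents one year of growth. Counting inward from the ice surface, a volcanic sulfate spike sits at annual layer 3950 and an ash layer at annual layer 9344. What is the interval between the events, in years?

5394 yr

The two markers are separated by 9344 − 3950 = 5394 annual layers.
At one annual layer per year, 5394 years elapsed between them.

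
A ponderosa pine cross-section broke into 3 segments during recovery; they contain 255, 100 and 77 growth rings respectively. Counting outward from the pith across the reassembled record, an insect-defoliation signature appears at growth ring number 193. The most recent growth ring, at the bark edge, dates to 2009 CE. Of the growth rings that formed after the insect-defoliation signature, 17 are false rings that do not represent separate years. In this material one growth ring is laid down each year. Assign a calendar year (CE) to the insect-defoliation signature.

Total growth rings = 255 + 100 + 77 = 432.
Between growth ring 193 and the bark edge there are 432 − 193 = 239 growth rings.
Excluding 17 false growth rings: 239 − 17 = 222.
Counting back 222 years from 2009 CE places the insect-defoliation signature in 2009 − 222 = 1787 CE.

1787 CE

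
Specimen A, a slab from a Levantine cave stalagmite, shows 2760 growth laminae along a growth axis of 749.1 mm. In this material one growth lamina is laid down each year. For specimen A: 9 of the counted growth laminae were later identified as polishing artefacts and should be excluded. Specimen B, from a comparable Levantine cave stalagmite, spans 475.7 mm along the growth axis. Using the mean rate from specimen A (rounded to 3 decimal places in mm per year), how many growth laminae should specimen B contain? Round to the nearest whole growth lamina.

1749 growth laminae

Specimen A: correcting the raw count gives 2760 − 9 = 2751 true growth laminae.
A: Extension rate ≈ 749.1 / 2751 = 0.272 mm/year.
Specimen B: 475.7 mm / 0.272 mm per year = 1748.90 years ≈ 1749 growth laminae.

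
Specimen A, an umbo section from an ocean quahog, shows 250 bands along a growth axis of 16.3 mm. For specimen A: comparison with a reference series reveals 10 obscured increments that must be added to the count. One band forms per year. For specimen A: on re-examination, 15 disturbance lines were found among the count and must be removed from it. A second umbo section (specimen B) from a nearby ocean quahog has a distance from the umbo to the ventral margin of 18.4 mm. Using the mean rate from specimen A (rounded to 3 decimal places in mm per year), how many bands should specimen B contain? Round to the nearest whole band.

Specimen A: true band count = 250 − 15 + 10 = 245.
A: 16.3 mm over 245 years gives 16.3 / 245 ≈ 0.067 mm per year.
Specimen B: 18.4 mm / 0.067 mm per year = 274.63 years ≈ 275 bands.

275 bands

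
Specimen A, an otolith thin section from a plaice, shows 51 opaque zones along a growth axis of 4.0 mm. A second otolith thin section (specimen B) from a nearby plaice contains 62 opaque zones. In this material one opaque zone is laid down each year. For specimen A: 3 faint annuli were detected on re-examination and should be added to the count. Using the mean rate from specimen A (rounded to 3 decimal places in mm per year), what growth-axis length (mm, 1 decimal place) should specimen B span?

4.6 mm

Specimen A: adjusted count: 51 + 3 = 54 opaque zones.
A: Mean rate = 4.0 mm / 54 years ≈ 0.074 mm per year.
Length of B = 0.074 × 62 = 4.6 mm.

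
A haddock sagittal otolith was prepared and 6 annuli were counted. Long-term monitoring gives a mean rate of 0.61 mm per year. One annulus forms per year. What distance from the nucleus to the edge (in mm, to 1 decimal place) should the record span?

6 years of growth are recorded.
Length ≈ 0.61 × 6 = 3.7 mm.

3.7 mm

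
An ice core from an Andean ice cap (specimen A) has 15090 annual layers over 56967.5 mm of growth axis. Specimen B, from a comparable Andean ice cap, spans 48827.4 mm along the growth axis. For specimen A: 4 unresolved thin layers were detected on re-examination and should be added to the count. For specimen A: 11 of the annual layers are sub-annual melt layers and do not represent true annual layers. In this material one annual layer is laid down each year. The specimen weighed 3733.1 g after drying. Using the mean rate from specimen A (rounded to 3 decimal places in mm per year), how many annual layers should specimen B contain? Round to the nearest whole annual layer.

Specimen A: after corrections the count is 15090 − 11 + 4 = 15083 annual layers.
A: 56967.5 mm over 15083 years gives 56967.5 / 15083 ≈ 3.777 mm per year.
Specimen B: 48827.4 mm / 3.777 mm per year = 12927.56 years ≈ 12928 annual layers.

12928 annual layers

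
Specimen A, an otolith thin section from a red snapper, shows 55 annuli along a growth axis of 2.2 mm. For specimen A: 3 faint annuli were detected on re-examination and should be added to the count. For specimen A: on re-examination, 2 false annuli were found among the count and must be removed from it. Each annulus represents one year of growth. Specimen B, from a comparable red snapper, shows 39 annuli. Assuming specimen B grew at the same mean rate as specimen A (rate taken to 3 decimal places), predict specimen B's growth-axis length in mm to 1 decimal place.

Specimen A: true annulus count = 55 − 2 + 3 = 56.
A: Extension rate ≈ 2.2 / 56 = 0.039 mm per year.
B's length ≈ 0.039 × 39 = 1.5 mm.

1.5 mm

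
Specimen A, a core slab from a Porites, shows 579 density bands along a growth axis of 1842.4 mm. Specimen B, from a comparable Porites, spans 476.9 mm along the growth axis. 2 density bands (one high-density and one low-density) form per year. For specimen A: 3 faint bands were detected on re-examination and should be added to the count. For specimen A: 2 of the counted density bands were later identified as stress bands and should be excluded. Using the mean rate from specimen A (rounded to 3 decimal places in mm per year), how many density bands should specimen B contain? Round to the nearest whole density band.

150 density bands

Specimen A: after corrections the count is 579 − 2 + 3 = 580 density bands.
Specimen A: with 2 density bands per year, 580 / 2 = 290 years.
A: Extension rate ≈ 1842.4 / 290 = 6.353 mm/yr.
Specimen B: 476.9 mm / 6.353 mm per year = 75.07 years; at 2 density bands per year that is 75.07 × 2 ≈ 150 density bands.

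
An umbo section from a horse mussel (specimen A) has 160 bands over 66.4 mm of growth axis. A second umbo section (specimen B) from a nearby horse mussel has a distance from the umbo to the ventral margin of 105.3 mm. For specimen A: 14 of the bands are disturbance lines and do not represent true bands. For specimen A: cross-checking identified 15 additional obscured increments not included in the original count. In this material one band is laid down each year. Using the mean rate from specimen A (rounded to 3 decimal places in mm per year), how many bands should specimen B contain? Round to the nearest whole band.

Specimen A: true band count = 160 − 14 + 15 = 161.
A: Extension rate ≈ 66.4 / 161 = 0.412 mm/yr.
For B, 105.3 / 0.412 = 255.58 years ≈ 256 bands.

256 bands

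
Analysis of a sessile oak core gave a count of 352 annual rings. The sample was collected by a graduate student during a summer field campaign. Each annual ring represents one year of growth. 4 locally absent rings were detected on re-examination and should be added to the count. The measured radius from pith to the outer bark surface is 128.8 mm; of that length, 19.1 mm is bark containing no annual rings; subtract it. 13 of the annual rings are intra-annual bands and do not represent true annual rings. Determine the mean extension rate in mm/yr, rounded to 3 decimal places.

True annual ring count = 352 − 13 + 4 = 343.
Removing the 19.1 mm offcut leaves 128.8 − 19.1 = 109.7 mm.
Mean rate = 109.7 mm / 343 years ≈ 0.320 mm/yr.

0.320 mm/yr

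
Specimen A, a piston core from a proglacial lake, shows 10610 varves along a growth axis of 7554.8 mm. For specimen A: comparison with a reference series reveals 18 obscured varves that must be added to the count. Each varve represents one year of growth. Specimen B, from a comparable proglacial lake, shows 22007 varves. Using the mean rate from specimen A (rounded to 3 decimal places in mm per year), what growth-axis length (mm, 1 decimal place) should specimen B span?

Specimen A: true varve count = 10610 + 18 = 10628.
A: 7554.8 mm over 10628 years gives 7554.8 / 10628 ≈ 0.711 mm/yr.
Length of B = 0.711 × 22007 = 15647.0 mm.

15647.0 mm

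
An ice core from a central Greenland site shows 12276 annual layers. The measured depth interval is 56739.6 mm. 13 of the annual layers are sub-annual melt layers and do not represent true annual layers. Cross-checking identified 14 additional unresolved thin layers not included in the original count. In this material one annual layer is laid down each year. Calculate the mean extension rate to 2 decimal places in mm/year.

After corrections the count is 12276 − 13 + 14 = 12277 annual layers.
Mean rate = 56739.6 mm / 12277 years ≈ 4.62 mm/year.

4.62 mm/year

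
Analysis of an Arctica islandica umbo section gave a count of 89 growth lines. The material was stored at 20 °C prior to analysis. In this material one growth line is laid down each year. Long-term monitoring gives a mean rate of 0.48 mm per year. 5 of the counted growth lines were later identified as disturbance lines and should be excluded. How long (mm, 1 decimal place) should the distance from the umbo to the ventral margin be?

Correcting the raw count gives 89 − 5 = 84 true growth lines.
84 years at 0.48 mm/year gives 0.48 × 84 = 40.3 mm.

40.3 mm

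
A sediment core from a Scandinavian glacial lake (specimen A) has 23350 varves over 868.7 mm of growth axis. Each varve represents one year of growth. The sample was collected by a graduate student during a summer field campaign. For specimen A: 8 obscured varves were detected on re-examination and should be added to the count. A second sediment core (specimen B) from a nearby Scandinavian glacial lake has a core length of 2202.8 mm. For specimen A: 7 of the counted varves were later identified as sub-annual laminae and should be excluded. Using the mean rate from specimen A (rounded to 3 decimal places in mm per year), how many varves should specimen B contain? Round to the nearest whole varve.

Specimen A: after corrections the count is 23350 − 7 + 8 = 23351 varves.
A: 868.7 mm over 23351 years gives 868.7 / 23351 ≈ 0.037 mm per year.
B spans 2202.8 / 0.037 = 59535.14 years ≈ 59535 varves.

59535 varves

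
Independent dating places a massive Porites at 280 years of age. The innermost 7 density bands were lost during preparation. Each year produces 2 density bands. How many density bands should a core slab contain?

553 density bands

Expected density bands: 280 × 2 = 560.
560 − 7 missed = 553 density bands expected in the prepared section.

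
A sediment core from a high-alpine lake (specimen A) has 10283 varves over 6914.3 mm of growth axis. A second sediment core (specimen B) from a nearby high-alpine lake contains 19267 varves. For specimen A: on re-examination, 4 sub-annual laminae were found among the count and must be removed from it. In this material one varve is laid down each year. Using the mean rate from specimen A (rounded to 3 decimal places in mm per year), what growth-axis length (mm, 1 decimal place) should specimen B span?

Specimen A: true varve count = 10283 − 4 = 10279.
A: 6914.3 mm over 10279 years gives 6914.3 / 10279 ≈ 0.673 mm per year.
For B, 0.673 mm/year × 19267 years = 12966.7 mm.

12966.7 mm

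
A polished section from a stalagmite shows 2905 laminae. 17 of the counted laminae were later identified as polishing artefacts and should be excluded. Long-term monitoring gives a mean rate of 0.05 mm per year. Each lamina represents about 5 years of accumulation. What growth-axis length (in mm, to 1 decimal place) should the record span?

Adjusted count: 2905 − 17 = 2888 laminae.
Multiplying by 5 years per lamina: 2888 × 5 = 14440 years.
Predicted length = 0.05 mm/year × 14440 years = 722.0 mm.

722.0 mm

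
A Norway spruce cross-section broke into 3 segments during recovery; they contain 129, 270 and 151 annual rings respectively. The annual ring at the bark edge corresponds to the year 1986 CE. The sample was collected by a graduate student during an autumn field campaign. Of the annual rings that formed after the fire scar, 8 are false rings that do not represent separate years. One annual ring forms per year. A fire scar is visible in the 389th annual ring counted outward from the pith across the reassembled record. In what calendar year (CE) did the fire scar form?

1833 CE

Total annual rings = 129 + 270 + 151 = 550.
Between annual ring 389 and the bark edge there are 550 − 389 = 161 annual rings.
161 − 8 false = 153 true annual rings after the fire scar.
1986 − 153 = 1833 CE.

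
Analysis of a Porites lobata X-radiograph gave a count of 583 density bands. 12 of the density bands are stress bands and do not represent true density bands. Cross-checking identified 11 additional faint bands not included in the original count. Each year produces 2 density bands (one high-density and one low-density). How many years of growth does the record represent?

True density band count = 583 − 12 + 11 = 582.
Dividing by 2 density bands per year: 582 / 2 = 291 years.

291 yr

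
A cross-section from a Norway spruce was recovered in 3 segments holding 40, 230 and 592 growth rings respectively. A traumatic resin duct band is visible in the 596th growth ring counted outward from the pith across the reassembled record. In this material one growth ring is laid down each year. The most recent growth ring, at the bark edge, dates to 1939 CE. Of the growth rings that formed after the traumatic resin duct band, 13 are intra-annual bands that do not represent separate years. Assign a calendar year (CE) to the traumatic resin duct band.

1686 CE

Total growth rings = 40 + 230 + 592 = 862.
Between growth ring 596 and the bark edge there are 862 − 596 = 266 growth rings.
266 − 13 false = 253 true growth rings after the traumatic resin duct band.
1939 − 253 = 1686 CE.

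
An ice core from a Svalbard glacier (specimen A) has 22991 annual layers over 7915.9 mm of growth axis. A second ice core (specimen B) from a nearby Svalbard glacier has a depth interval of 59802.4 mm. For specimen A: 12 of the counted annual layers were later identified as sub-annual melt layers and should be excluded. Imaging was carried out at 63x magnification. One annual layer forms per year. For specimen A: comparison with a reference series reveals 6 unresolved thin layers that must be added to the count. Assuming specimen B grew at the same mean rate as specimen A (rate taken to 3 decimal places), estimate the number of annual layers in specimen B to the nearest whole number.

173844 annual layers

Specimen A: true annual layer count = 22991 − 12 + 6 = 22985.
A: Extension rate ≈ 7915.9 / 22985 = 0.344 mm per year.
Specimen B: 59802.4 mm / 0.344 mm per year = 173844.19 years ≈ 173844 annual layers.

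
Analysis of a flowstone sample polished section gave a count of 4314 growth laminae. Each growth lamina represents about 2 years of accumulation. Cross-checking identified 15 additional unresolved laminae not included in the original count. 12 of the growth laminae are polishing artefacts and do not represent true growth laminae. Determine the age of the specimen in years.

8634 yr

Correcting the raw count gives 4314 − 12 + 15 = 4317 true growth laminae.
4317 growth laminae at 2 years each span 4317 × 2 = 8634 years.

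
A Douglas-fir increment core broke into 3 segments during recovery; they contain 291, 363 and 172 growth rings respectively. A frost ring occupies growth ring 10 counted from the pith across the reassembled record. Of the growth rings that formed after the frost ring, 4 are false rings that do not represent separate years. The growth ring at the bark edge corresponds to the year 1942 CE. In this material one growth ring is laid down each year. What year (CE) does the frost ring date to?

Total growth rings = 291 + 363 + 172 = 826.
826 − 10 = 816 growth rings lie beyond the frost ring toward the bark edge.
Removing the 4 false growth rings leaves 816 − 4 = 812 true growth rings beyond the frost ring.
The growth ring at the bark edge is 1942 CE, so the frost ring dates to 1942 − 812 = 1130 CE.

1130 CE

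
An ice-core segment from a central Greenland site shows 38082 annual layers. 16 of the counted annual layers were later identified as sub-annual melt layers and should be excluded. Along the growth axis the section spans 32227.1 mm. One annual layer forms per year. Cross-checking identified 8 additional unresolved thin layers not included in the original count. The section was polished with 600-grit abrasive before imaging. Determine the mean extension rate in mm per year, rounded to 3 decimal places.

0.846 mm per year

Adjusted count: 38082 − 16 + 8 = 38074 annual layers.
Extension rate ≈ 32227.1 / 38074 = 0.846 mm per year.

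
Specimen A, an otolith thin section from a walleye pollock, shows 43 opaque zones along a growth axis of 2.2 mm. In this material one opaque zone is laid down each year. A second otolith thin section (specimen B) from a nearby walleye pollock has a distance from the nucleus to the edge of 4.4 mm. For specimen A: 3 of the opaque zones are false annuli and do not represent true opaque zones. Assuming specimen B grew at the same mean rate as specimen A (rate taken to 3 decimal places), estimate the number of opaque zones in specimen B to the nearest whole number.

Specimen A: correcting the raw count gives 43 − 3 = 40 true opaque zones.
A: 2.2 mm over 40 years gives 2.2 / 40 ≈ 0.055 mm/year.
For B, 4.4 / 0.055 = 80.00 years ≈ 80 opaque zones.

80 opaque zones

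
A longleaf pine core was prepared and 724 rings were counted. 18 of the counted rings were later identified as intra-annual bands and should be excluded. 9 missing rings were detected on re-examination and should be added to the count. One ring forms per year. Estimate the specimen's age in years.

715 years

After corrections the count is 724 − 18 + 9 = 715 rings.
At one ring per year, that is 715 years.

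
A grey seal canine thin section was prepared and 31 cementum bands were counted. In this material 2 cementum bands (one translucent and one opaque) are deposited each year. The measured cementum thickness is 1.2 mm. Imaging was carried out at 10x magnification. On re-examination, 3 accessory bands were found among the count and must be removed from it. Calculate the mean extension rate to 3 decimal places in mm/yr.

0.086 mm/yr

Correcting the raw count gives 31 − 3 = 28 true cementum bands.
Dividing by 2 cementum bands per year: 28 / 2 = 14 years.
1.2 mm over 14 years gives 1.2 / 14 ≈ 0.086 mm/yr.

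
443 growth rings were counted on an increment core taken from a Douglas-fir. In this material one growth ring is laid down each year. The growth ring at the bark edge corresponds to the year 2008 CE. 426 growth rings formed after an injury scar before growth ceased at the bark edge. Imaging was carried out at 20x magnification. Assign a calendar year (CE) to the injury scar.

426 growth rings post-date the injury scar.
The growth ring at the bark edge is 2008 CE, so the injury scar dates to 2008 − 426 = 1582 CE.

1582 CE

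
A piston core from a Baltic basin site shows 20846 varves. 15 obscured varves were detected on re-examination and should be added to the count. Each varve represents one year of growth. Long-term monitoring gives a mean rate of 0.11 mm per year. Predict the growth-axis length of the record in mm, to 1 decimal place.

True varve count = 20846 + 15 = 20861.
Predicted length = 0.11 mm/year × 20861 years = 2294.7 mm.

2294.7 mm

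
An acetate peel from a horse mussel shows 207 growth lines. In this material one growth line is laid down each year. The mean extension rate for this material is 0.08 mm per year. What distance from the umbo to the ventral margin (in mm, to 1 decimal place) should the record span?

The record spans 207 years at 0.08 mm per year.
Length ≈ 0.08 × 207 = 16.6 mm.

16.6 mm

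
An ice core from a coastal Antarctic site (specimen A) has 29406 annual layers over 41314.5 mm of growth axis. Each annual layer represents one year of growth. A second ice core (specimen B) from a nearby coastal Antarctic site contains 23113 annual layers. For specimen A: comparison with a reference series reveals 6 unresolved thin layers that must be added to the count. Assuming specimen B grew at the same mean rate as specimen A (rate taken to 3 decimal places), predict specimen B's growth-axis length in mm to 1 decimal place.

32473.8 mm

Specimen A: after corrections the count is 29406 + 6 = 29412 annual layers.
A: Mean rate = 41314.5 mm / 29412 years ≈ 1.405 mm per year.
Length of B = 1.405 × 23113 = 32473.8 mm.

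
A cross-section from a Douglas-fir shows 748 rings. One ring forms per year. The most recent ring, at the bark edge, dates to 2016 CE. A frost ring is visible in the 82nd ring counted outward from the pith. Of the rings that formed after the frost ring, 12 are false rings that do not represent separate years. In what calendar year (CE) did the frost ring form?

Between ring 82 and the bark edge there are 748 − 82 = 666 rings.
Excluding 12 false rings: 666 − 12 = 654.
The ring at the bark edge is 2016 CE, so the frost ring dates to 2016 − 654 = 1362 CE.

1362 CE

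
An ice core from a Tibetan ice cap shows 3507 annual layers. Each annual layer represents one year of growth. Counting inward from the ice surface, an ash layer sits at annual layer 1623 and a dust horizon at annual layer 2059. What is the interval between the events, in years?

Separation: 2059 − 1623 = 436 annual layers.
At one annual layer per year, 436 years elapsed between them.

436 yr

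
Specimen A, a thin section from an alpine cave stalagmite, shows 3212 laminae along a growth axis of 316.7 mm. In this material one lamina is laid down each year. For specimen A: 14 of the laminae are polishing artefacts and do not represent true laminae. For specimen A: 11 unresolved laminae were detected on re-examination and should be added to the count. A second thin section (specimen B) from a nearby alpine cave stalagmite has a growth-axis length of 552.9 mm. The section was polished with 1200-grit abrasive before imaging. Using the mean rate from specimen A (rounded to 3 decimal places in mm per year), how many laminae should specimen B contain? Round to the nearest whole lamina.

Specimen A: after corrections the count is 3212 − 14 + 11 = 3209 laminae.
A: Mean rate = 316.7 mm / 3209 years ≈ 0.099 mm per year.
B spans 552.9 / 0.099 = 5584.85 years ≈ 5585 laminae.

5585 laminae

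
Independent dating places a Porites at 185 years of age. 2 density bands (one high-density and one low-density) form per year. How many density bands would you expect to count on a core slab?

With 2 density bands per year, 185 years would produce 185 × 2 = 370 density bands.
So 370 density bands should be present.

370 density bands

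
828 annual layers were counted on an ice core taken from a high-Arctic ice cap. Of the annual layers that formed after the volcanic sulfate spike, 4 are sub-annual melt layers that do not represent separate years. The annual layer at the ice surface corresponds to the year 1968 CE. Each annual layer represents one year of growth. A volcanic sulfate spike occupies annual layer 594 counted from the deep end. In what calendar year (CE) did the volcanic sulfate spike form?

Between annual layer 594 and the ice surface there are 828 − 594 = 234 annual layers.
234 − 4 false = 230 true annual layers after the volcanic sulfate spike.
The annual layer at the ice surface is 1968 CE, so the volcanic sulfate spike dates to 1968 − 230 = 1738 CE.

1738 CE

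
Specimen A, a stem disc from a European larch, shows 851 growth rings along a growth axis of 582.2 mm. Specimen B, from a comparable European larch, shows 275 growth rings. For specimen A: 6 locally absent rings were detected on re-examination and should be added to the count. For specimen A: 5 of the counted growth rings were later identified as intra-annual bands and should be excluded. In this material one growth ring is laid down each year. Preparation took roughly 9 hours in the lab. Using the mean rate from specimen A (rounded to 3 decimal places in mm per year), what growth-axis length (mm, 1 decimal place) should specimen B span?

187.8 mm

Specimen A: true growth ring count = 851 − 5 + 6 = 852.
A: 582.2 mm over 852 years gives 582.2 / 852 ≈ 0.683 mm per year.
For B, 0.683 mm/year × 275 years = 187.8 mm.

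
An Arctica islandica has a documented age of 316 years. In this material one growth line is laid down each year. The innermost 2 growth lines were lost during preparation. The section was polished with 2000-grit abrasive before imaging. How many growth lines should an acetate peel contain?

Expected growth lines over 316 years: 316.
Less the 2 uncaptured growth lines: 316 − 2 = 314.

314 growth lines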